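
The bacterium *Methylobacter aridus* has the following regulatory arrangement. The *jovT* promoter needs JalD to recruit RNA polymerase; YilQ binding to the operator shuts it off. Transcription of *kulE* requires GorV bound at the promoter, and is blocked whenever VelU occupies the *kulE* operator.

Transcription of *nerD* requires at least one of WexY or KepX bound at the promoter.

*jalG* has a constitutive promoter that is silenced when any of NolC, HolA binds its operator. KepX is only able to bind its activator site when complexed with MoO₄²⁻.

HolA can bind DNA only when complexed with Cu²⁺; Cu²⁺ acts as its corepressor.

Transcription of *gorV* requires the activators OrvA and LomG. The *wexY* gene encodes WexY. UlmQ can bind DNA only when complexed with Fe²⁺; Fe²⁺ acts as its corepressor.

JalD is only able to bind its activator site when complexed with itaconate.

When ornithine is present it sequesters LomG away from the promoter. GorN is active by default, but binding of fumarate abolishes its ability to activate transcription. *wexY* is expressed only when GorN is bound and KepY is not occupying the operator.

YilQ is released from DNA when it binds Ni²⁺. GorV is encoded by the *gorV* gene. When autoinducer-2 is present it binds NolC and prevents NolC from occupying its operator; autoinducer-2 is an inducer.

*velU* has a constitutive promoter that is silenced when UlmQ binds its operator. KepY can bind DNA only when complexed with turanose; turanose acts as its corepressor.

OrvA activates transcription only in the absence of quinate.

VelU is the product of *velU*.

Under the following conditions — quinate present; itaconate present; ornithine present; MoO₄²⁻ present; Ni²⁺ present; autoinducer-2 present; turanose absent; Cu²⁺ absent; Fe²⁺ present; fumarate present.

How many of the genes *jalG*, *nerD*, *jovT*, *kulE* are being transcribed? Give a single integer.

3

Autoinducer-2 is present, so NolC is inactive.
Cu²⁺ is absent, so HolA is inactive.
With no repressor bound, *jalG* is transcribed.
→ *jalG* is ON.
Turanose is absent, so KepY is inactive.
Fumarate is present, so GorN is inactive.
Required activator GorN is absent, so *wexY* is not transcribed.
So WexY is not produced.
MoO₄²⁻ is present, so KepX is active.
Activator KepX is present, so *nerD* is transcribed.
→ *nerD* is ON.
Ni²⁺ is present, so YilQ is inactive.
Itaconate is present, so JalD is active.
No repressor is bound and JalD is active, so *jovT* is transcribed.
→ *jovT* is ON.
Quinate is present, so OrvA is inactive.
Ornithine is present, so LomG is inactive.
Required activator OrvA is absent, so *gorV* is not transcribed.
So GorV is not produced.
Fe²⁺ is present, so UlmQ is active.
With repressor UlmQ bound, *velU* is not transcribed.
So VelU is not produced.
Required activator GorV is absent, so *kulE* is not transcribed.
→ *kulE* is OFF.
3 of the 4 genes are transcribed.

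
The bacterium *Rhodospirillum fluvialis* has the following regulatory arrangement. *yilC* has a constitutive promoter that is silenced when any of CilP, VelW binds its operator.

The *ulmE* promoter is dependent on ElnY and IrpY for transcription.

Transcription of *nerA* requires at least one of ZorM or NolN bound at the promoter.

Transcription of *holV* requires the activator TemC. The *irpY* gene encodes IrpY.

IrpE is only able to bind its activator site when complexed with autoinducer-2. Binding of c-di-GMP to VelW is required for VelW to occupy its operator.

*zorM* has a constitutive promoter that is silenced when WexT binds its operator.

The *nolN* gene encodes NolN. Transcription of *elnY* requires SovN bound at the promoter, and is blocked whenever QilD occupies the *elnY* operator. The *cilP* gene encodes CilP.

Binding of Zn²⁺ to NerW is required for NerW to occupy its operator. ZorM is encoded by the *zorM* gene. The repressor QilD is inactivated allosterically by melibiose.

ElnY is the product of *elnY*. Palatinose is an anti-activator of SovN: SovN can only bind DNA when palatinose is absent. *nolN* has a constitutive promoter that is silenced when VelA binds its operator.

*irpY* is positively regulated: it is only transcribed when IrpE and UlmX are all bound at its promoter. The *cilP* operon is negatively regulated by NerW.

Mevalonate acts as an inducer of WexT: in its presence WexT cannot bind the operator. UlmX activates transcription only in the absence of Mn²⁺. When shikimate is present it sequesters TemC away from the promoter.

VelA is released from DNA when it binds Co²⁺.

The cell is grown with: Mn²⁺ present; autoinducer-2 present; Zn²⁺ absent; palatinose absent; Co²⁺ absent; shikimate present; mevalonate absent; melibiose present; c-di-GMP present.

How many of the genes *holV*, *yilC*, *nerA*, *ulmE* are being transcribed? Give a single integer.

Shikimate is present, so TemC is inactive.
Required activator TemC is absent, so *holV* is not transcribed.
→ *holV* is OFF.
Zn²⁺ is absent, so NerW is inactive.
With no repressor bound, *cilP* is transcribed.
So CilP is produced and active.
c-di-GMP is present, so VelW is active.
With repressor CilP bound, *yilC* is not transcribed.
→ *yilC* is OFF.
Mevalonate is absent, so WexT is active.
With repressor WexT bound, *zorM* is not transcribed.
So ZorM is not produced.
Co²⁺ is absent, so VelA is active.
With repressor VelA bound, *nolN* is not transcribed.
So NolN is not produced.
No activator is available at the *nerA* promoter, so *nerA* is not transcribed.
→ *nerA* is OFF.
Melibiose is present, so QilD is inactive.
Palatinose is absent, so SovN is active.
No repressor is bound and SovN is active, so *elnY* is transcribed.
So ElnY is produced and active.
Autoinducer-2 is present, so IrpE is active.
Mn²⁺ is present, so UlmX is inactive.
Required activator UlmX is absent, so *irpY* is not transcribed.
So IrpY is not produced.
Required activator IrpY is absent, so *ulmE* is not transcribed.
→ *ulmE* is OFF.
0 of the 4 genes are transcribed.

0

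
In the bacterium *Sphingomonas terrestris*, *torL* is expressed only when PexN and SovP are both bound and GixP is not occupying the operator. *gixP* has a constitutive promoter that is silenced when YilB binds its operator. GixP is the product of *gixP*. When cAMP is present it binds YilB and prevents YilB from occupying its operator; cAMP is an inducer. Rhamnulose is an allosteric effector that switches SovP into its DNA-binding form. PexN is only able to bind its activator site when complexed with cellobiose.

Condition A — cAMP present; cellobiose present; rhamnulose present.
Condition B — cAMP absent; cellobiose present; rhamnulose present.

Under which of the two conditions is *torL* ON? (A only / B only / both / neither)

B only

Condition A:
cAMP is present, so YilB is inactive.
With no repressor bound, *gixP* is transcribed.
So GixP is produced and active.
Cellobiose is present, so PexN is active.
Rhamnulose is present, so SovP is active.
With repressor GixP bound, *torL* is not transcribed.
→ *torL* is OFF in A.
Condition B:
cAMP is absent, so YilB is active.
With repressor YilB bound, *gixP* is not transcribed.
So GixP is not produced.
Cellobiose is present, so PexN is active.
Rhamnulose is present, so SovP is active.
No repressor is bound and PexN and SovP are active, so *torL* is transcribed.
→ *torL* is ON in B.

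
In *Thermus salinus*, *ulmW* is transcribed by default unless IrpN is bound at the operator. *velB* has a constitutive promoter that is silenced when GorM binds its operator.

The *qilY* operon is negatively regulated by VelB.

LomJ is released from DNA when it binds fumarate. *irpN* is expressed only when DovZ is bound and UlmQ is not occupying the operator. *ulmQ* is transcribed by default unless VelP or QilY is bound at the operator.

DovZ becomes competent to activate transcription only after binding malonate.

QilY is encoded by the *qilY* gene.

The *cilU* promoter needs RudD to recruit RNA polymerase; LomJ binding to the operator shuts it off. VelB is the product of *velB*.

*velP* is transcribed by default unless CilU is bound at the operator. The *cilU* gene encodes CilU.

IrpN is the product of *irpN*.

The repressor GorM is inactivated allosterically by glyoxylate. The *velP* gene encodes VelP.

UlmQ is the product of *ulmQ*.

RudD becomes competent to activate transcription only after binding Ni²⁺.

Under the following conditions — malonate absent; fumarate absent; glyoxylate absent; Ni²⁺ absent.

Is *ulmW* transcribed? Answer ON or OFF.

Ni²⁺ is absent, so RudD is inactive.
Fumarate is absent, so LomJ is active.
With repressor LomJ bound, *cilU* is not transcribed.
So CilU is not produced.
With no repressor bound, *velP* is transcribed.
So VelP is produced and active.
Glyoxylate is absent, so GorM is active.
With repressor GorM bound, *velB* is not transcribed.
So VelB is not produced.
With no repressor bound, *qilY* is transcribed.
So QilY is produced and active.
With repressor VelP bound, *ulmQ* is not transcribed.
So UlmQ is not produced.
Malonate is absent, so DovZ is inactive.
Required activator DovZ is absent, so *irpN* is not transcribed.
So IrpN is not produced.
With no repressor bound, *ulmW* is transcribed.

ON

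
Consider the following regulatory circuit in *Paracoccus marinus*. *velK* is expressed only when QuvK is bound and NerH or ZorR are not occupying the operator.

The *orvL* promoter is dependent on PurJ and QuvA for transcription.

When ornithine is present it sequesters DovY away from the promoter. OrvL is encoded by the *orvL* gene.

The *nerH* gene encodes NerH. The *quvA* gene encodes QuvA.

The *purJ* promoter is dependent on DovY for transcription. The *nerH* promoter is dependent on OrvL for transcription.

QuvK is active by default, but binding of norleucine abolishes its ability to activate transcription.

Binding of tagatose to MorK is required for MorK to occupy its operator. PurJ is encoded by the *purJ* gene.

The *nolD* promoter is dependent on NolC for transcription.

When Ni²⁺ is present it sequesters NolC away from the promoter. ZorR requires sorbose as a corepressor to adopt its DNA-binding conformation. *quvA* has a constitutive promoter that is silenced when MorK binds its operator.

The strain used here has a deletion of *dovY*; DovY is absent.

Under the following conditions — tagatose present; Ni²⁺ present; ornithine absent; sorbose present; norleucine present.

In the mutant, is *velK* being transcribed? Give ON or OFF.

DovY is non-functional in this strain, so it has no effect.
Required activator DovY is absent, so *purJ* is not transcribed.
So PurJ is not produced.
Tagatose is present, so MorK is active.
With repressor MorK bound, *quvA* is not transcribed.
So QuvA is not produced.
Required activator PurJ is absent, so *orvL* is not transcribed.
So OrvL is not produced.
Required activator OrvL is absent, so *nerH* is not transcribed.
So NerH is not produced.
Sorbose is present, so ZorR is active.
Norleucine is present, so QuvK is inactive.
With repressor ZorR bound, *velK* is not transcribed.

OFF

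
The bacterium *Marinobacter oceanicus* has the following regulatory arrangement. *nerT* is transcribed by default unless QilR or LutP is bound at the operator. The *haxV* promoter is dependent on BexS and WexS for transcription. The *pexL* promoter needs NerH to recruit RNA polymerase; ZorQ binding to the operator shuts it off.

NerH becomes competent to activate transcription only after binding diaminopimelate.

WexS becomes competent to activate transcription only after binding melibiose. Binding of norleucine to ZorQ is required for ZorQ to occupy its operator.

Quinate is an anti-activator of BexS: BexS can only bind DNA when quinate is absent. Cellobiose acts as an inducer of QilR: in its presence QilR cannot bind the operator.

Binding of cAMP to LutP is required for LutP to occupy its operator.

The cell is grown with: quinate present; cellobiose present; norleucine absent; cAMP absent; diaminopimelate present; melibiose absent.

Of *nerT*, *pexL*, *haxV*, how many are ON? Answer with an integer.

2

Cellobiose is present, so QilR is inactive.
cAMP is absent, so LutP is inactive.
With no repressor bound, *nerT* is transcribed.
→ *nerT* is ON.
Norleucine is absent, so ZorQ is inactive.
Diaminopimelate is present, so NerH is active.
No repressor is bound and NerH is active, so *pexL* is transcribed.
→ *pexL* is ON.
Quinate is present, so BexS is inactive.
Melibiose is absent, so WexS is inactive.
Required activator BexS is absent, so *haxV* is not transcribed.
→ *haxV* is OFF.
2 of the 3 genes are transcribed.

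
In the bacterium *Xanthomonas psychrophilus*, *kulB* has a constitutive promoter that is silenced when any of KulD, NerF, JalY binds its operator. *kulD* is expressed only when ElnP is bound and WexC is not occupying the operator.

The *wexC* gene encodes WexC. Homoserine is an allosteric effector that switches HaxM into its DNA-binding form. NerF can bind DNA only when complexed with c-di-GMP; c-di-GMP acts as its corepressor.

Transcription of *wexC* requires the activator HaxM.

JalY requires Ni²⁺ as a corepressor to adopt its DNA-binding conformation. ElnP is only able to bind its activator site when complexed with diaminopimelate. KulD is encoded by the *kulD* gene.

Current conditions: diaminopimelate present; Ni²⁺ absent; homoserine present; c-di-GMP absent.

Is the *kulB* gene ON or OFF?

ON

Diaminopimelate is present, so ElnP is active.
Homoserine is present, so HaxM is active.
No repressor is bound and HaxM is active, so *wexC* is transcribed.
So WexC is produced and active.
With repressor WexC bound, *kulD* is not transcribed.
So KulD is not produced.
c-di-GMP is absent, so NerF is inactive.
Ni²⁺ is absent, so JalY is inactive.
With no repressor bound, *kulB* is transcribed.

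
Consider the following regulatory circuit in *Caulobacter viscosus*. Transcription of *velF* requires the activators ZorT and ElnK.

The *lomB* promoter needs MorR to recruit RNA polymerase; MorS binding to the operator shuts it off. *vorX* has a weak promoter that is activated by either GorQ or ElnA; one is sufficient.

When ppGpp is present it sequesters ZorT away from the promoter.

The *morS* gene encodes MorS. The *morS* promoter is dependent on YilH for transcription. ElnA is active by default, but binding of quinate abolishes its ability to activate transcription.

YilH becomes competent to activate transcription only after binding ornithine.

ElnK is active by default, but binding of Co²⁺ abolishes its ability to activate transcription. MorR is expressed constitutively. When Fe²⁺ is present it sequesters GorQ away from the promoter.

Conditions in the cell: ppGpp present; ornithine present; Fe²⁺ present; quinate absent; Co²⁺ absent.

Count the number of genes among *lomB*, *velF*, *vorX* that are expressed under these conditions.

1

MorR is produced constitutively and is active.
Ornithine is present, so YilH is active.
No repressor is bound and YilH is active, so *morS* is transcribed.
So MorS is produced and active.
With repressor MorS bound, *lomB* is not transcribed.
→ *lomB* is OFF.
ppGpp is present, so ZorT is inactive.
Co²⁺ is absent, so ElnK is active.
Required activator ZorT is absent, so *velF* is not transcribed.
→ *velF* is OFF.
Fe²⁺ is present, so GorQ is inactive.
Quinate is absent, so ElnA is active.
Activator ElnA is present, so *vorX* is transcribed.
→ *vorX* is ON.
1 of the 3 genes is transcribed.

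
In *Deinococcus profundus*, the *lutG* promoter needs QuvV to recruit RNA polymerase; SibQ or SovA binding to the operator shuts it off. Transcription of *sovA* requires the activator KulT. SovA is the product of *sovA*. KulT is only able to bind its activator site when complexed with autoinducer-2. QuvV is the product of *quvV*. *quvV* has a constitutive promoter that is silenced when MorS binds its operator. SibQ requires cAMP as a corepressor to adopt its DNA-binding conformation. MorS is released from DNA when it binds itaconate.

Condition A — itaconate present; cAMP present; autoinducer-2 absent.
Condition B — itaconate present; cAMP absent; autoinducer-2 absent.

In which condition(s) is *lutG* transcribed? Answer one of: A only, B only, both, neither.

B only

Condition A:
Itaconate is present, so MorS is inactive.
With no repressor bound, *quvV* is transcribed.
So QuvV is produced and active.
cAMP is present, so SibQ is active.
Autoinducer-2 is absent, so KulT is inactive.
Required activator KulT is absent, so *sovA* is not transcribed.
So SovA is not produced.
With repressor SibQ bound, *lutG* is not transcribed.
→ *lutG* is OFF in A.
Condition B:
Itaconate is present, so MorS is inactive.
With no repressor bound, *quvV* is transcribed.
So QuvV is produced and active.
cAMP is absent, so SibQ is inactive.
Autoinducer-2 is absent, so KulT is inactive.
Required activator KulT is absent, so *sovA* is not transcribed.
So SovA is not produced.
No repressor is bound and QuvV is active, so *lutG* is transcribed.
→ *lutG* is ON in B.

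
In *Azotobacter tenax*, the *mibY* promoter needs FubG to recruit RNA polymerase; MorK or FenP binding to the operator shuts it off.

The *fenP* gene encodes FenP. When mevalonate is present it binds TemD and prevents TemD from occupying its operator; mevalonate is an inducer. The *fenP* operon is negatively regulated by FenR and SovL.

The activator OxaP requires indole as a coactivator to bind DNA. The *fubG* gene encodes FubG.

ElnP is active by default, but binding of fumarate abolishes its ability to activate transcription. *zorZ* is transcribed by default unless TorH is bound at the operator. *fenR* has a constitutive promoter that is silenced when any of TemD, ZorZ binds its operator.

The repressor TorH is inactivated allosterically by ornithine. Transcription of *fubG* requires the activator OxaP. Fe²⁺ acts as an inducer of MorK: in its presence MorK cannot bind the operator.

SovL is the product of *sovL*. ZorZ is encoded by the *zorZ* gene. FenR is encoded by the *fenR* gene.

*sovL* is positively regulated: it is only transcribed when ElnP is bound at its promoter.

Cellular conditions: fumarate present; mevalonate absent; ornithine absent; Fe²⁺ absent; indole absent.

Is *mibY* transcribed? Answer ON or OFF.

OFF

Fe²⁺ is absent, so MorK is active.
Indole is absent, so OxaP is inactive.
Required activator OxaP is absent, so *fubG* is not transcribed.
So FubG is not produced.
Mevalonate is absent, so TemD is active.
Ornithine is absent, so TorH is active.
With repressor TorH bound, *zorZ* is not transcribed.
So ZorZ is not produced.
With repressor TemD bound, *fenR* is not transcribed.
So FenR is not produced.
Fumarate is present, so ElnP is inactive.
Required activator ElnP is absent, so *sovL* is not transcribed.
So SovL is not produced.
With no repressor bound, *fenP* is transcribed.
So FenP is produced and active.
With repressor MorK bound, *mibY* is not transcribed.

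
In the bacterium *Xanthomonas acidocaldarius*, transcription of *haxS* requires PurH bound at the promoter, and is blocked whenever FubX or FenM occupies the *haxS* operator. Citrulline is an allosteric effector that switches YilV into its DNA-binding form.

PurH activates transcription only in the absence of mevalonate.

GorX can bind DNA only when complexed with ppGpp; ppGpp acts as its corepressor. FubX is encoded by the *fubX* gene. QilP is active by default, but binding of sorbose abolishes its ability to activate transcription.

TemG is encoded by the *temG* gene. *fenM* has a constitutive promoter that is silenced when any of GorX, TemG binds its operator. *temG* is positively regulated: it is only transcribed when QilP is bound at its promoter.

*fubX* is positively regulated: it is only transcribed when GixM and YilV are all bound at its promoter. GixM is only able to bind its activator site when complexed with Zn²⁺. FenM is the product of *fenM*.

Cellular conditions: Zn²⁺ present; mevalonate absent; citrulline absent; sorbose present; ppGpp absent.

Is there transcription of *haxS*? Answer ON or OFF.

Zn²⁺ is present, so GixM is active.
Citrulline is absent, so YilV is inactive.
Required activator YilV is absent, so *fubX* is not transcribed.
So FubX is not produced.
Mevalonate is absent, so PurH is active.
ppGpp is absent, so GorX is inactive.
Sorbose is present, so QilP is inactive.
Required activator QilP is absent, so *temG* is not transcribed.
So TemG is not produced.
With no repressor bound, *fenM* is transcribed.
So FenM is produced and active.
With repressor FenM bound, *haxS* is not transcribed.

OFF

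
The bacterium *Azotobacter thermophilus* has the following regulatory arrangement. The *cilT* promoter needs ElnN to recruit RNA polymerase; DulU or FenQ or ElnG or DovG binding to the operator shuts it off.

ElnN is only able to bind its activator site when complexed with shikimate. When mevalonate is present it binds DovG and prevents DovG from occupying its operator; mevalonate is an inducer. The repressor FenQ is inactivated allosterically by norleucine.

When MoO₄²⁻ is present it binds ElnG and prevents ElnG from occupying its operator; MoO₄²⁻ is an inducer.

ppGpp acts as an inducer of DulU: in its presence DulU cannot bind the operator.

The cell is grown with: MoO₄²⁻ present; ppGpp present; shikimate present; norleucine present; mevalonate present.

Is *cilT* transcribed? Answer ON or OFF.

ON

ppGpp is present, so DulU is inactive.
Norleucine is present, so FenQ is inactive.
Shikimate is present, so ElnN is active.
MoO₄²⁻ is present, so ElnG is inactive.
Mevalonate is present, so DovG is inactive.
No repressor is bound and ElnN is active, so *cilT* is transcribed.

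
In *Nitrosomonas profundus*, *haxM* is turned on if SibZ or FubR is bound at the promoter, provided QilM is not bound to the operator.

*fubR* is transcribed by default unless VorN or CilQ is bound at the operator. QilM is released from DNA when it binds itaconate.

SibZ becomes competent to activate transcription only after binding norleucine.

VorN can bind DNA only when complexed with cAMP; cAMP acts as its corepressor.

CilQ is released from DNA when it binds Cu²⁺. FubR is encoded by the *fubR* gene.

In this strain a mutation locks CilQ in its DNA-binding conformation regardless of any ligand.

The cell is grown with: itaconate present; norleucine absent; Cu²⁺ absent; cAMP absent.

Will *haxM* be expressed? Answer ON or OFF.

OFF

Norleucine is absent, so SibZ is inactive.
cAMP is absent, so VorN is inactive.
CilQ is constitutively active in this strain.
With repressor CilQ bound, *fubR* is not transcribed.
So FubR is not produced.
Itaconate is present, so QilM is inactive.
No activator is available at the *haxM* promoter, so *haxM* is not transcribed.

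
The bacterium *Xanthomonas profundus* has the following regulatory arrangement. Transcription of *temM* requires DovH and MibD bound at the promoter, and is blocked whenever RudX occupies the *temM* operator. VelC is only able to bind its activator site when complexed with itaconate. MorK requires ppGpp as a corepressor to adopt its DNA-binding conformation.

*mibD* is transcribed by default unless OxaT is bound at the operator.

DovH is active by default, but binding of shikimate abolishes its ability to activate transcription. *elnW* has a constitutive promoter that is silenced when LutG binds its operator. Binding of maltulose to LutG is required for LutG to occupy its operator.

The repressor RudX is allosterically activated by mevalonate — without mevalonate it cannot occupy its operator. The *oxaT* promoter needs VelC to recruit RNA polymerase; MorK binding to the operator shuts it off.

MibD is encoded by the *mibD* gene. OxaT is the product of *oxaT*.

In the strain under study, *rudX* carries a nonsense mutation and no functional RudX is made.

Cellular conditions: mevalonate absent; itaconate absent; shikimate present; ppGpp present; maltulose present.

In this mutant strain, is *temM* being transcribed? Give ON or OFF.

RudX is non-functional in this strain, so it has no effect.
Shikimate is present, so DovH is inactive.
Itaconate is absent, so VelC is inactive.
ppGpp is present, so MorK is active.
With repressor MorK bound, *oxaT* is not transcribed.
So OxaT is not produced.
With no repressor bound, *mibD* is transcribed.
So MibD is produced and active.
Required activator DovH is absent, so *temM* is not transcribed.

OFF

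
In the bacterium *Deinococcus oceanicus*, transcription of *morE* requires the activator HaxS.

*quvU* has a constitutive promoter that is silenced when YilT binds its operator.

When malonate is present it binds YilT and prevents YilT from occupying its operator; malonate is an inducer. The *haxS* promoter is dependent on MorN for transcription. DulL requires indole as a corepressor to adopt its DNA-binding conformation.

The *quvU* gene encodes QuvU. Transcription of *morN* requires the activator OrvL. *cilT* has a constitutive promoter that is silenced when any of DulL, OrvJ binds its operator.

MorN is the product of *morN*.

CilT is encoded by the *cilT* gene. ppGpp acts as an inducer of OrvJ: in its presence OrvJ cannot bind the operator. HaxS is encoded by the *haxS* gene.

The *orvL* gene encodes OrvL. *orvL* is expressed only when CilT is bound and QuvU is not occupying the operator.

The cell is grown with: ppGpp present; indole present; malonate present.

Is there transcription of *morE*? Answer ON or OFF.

OFF

Indole is present, so DulL is active.
ppGpp is present, so OrvJ is inactive.
With repressor DulL bound, *cilT* is not transcribed.
So CilT is not produced.
Malonate is present, so YilT is inactive.
With no repressor bound, *quvU* is transcribed.
So QuvU is produced and active.
With repressor QuvU bound, *orvL* is not transcribed.
So OrvL is not produced.
Required activator OrvL is absent, so *morN* is not transcribed.
So MorN is not produced.
Required activator MorN is absent, so *haxS* is not transcribed.
So HaxS is not produced.
Required activator HaxS is absent, so *morE* is not transcribed.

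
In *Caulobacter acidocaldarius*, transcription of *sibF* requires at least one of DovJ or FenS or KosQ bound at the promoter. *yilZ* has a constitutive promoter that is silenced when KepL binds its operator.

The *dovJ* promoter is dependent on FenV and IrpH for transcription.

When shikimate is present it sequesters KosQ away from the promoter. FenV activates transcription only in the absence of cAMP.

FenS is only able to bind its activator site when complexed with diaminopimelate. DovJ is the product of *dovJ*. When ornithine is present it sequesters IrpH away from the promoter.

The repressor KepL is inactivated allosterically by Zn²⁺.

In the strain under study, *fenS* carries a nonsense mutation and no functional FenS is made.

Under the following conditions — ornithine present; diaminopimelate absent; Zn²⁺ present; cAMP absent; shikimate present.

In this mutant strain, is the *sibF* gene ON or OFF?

OFF

cAMP is absent, so FenV is active.
Ornithine is present, so IrpH is inactive.
Required activator IrpH is absent, so *dovJ* is not transcribed.
So DovJ is not produced.
FenS is non-functional in this strain, so it has no effect.
Shikimate is present, so KosQ is inactive.
No activator is available at the *sibF* promoter, so *sibF* is not transcribed.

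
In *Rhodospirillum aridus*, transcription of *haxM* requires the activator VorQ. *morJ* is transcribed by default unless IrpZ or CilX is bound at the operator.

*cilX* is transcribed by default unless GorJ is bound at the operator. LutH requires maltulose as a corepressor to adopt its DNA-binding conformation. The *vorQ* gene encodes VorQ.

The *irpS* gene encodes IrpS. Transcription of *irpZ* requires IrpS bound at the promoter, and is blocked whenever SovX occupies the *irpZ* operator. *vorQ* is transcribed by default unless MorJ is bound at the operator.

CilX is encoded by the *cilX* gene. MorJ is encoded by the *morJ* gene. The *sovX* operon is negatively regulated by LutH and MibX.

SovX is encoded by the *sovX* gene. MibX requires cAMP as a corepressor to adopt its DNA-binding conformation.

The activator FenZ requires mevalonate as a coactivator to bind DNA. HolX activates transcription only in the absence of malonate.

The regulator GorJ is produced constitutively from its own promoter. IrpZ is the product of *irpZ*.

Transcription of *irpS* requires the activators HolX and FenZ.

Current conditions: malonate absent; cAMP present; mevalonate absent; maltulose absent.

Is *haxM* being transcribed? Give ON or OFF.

OFF

Maltulose is absent, so LutH is inactive.
cAMP is present, so MibX is active.
With repressor MibX bound, *sovX* is not transcribed.
So SovX is not produced.
Malonate is absent, so HolX is active.
Mevalonate is absent, so FenZ is inactive.
Required activator FenZ is absent, so *irpS* is not transcribed.
So IrpS is not produced.
Required activator IrpS is absent, so *irpZ* is not transcribed.
So IrpZ is not produced.
GorJ is produced constitutively and is active.
With repressor GorJ bound, *cilX* is not transcribed.
So CilX is not produced.
With no repressor bound, *morJ* is transcribed.
So MorJ is produced and active.
With repressor MorJ bound, *vorQ* is not transcribed.
So VorQ is not produced.
Required activator VorQ is absent, so *haxM* is not transcribed.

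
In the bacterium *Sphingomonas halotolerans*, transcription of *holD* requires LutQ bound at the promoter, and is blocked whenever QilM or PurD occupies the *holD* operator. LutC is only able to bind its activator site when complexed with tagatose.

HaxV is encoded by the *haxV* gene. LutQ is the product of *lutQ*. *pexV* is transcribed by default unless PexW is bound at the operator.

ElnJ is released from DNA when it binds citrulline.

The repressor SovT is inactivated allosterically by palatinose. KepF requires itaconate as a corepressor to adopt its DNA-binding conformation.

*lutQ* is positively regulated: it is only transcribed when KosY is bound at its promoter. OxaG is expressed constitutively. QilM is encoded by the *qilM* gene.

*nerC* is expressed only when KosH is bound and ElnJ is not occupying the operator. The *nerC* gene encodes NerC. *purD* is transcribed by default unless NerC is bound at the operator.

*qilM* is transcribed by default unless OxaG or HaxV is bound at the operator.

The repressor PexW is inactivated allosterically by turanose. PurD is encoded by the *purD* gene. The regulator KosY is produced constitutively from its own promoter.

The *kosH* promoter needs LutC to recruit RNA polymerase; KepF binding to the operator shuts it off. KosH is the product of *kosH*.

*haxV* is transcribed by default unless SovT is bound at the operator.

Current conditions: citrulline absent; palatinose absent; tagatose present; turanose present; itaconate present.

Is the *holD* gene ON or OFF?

OFF

KosY is produced constitutively and is active.
No repressor is bound and KosY is active, so *lutQ* is transcribed.
So LutQ is produced and active.
OxaG is produced constitutively and is active.
Palatinose is absent, so SovT is active.
With repressor SovT bound, *haxV* is not transcribed.
So HaxV is not produced.
With repressor OxaG bound, *qilM* is not transcribed.
So QilM is not produced.
Tagatose is present, so LutC is active.
Itaconate is present, so KepF is active.
With repressor KepF bound, *kosH* is not transcribed.
So KosH is not produced.
Citrulline is absent, so ElnJ is active.
With repressor ElnJ bound, *nerC* is not transcribed.
So NerC is not produced.
With no repressor bound, *purD* is transcribed.
So PurD is produced and active.
With repressor PurD bound, *holD* is not transcribed.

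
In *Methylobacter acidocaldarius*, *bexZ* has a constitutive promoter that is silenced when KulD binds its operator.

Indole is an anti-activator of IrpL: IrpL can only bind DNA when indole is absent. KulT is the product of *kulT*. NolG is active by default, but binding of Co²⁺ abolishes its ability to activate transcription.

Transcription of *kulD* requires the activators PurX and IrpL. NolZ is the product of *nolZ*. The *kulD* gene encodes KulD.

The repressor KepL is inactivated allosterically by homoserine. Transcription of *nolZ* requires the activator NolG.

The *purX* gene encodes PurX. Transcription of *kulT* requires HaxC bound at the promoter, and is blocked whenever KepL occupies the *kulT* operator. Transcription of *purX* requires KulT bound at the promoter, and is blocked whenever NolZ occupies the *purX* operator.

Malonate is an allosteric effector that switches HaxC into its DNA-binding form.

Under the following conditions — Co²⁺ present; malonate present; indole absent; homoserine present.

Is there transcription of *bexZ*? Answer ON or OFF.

Malonate is present, so HaxC is active.
Homoserine is present, so KepL is inactive.
No repressor is bound and HaxC is active, so *kulT* is transcribed.
So KulT is produced and active.
Co²⁺ is present, so NolG is inactive.
Required activator NolG is absent, so *nolZ* is not transcribed.
So NolZ is not produced.
No repressor is bound and KulT is active, so *purX* is transcribed.
So PurX is produced and active.
Indole is absent, so IrpL is active.
No repressor is bound and PurX and IrpL are active, so *kulD* is transcribed.
So KulD is produced and active.
With repressor KulD bound, *bexZ* is not transcribed.

OFF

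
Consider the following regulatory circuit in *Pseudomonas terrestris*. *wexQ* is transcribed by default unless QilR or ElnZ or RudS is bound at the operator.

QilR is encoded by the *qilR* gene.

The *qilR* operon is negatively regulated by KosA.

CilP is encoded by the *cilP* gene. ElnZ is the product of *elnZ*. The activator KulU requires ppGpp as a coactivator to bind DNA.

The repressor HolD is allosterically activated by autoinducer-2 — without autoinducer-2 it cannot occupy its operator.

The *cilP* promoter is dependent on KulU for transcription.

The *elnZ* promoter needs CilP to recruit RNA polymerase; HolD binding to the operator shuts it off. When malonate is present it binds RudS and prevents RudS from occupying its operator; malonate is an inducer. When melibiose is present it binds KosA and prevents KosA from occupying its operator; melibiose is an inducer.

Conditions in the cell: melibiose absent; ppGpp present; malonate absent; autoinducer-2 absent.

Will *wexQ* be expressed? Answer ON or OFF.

OFF

Melibiose is absent, so KosA is active.
With repressor KosA bound, *qilR* is not transcribed.
So QilR is not produced.
ppGpp is present, so KulU is active.
No repressor is bound and KulU is active, so *cilP* is transcribed.
So CilP is produced and active.
Autoinducer-2 is absent, so HolD is inactive.
No repressor is bound and CilP is active, so *elnZ* is transcribed.
So ElnZ is produced and active.
Malonate is absent, so RudS is active.
With repressor ElnZ bound, *wexQ* is not transcribed.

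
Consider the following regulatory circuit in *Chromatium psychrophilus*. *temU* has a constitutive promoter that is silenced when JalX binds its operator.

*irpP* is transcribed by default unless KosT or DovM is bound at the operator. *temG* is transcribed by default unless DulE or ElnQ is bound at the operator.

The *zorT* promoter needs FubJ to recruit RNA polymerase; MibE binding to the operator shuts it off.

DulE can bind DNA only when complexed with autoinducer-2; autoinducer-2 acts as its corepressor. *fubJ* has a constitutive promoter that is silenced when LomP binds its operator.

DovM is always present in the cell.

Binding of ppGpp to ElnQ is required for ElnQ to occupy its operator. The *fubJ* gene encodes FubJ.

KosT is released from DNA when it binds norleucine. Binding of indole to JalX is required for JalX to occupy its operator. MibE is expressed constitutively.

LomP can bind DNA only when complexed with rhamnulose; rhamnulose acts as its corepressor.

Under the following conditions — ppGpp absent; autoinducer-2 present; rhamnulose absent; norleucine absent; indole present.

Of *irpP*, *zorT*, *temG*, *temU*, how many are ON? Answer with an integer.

0

Norleucine is absent, so KosT is active.
DovM is produced constitutively and is active.
With repressor KosT bound, *irpP* is not transcribed.
→ *irpP* is OFF.
MibE is produced constitutively and is active.
Rhamnulose is absent, so LomP is inactive.
With no repressor bound, *fubJ* is transcribed.
So FubJ is produced and active.
With repressor MibE bound, *zorT* is not transcribed.
→ *zorT* is OFF.
Autoinducer-2 is present, so DulE is active.
ppGpp is absent, so ElnQ is inactive.
With repressor DulE bound, *temG* is not transcribed.
→ *temG* is OFF.
Indole is present, so JalX is active.
With repressor JalX bound, *temU* is not transcribed.
→ *temU* is OFF.
0 of the 4 genes are transcribed.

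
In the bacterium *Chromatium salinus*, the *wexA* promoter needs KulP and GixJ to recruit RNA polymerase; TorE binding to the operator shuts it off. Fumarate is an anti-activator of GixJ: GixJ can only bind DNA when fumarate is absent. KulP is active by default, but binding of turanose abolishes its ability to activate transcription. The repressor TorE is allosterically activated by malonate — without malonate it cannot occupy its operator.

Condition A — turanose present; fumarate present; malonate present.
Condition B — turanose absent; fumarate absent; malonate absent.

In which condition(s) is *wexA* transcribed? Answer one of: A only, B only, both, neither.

B only

Condition A:
Turanose is present, so KulP is inactive.
Fumarate is present, so GixJ is inactive.
Malonate is present, so TorE is active.
With repressor TorE bound, *wexA* is not transcribed.
→ *wexA* is OFF in A.
Condition B:
Turanose is absent, so KulP is active.
Fumarate is absent, so GixJ is active.
Malonate is absent, so TorE is inactive.
No repressor is bound and KulP and GixJ are active, so *wexA* is transcribed.
→ *wexA* is ON in B.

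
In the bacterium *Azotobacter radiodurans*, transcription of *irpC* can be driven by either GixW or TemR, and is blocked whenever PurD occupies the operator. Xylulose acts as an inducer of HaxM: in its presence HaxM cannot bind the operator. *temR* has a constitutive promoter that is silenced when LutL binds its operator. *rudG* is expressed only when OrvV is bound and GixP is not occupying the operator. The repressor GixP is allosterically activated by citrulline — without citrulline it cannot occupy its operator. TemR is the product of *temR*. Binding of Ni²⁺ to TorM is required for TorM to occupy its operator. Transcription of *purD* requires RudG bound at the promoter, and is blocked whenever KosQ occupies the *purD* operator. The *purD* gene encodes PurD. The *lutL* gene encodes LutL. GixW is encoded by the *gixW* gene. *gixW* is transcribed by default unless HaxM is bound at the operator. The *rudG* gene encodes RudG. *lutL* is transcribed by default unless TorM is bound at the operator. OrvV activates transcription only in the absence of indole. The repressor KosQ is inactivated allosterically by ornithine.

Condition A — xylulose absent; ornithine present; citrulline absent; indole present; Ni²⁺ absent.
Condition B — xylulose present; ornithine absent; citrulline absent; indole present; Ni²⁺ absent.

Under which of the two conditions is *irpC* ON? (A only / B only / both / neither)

Condition A:
Xylulose is absent, so HaxM is active.
With repressor HaxM bound, *gixW* is not transcribed.
So GixW is not produced.
Ornithine is present, so KosQ is inactive.
Citrulline is absent, so GixP is inactive.
Indole is present, so OrvV is inactive.
Required activator OrvV is absent, so *rudG* is not transcribed.
So RudG is not produced.
Required activator RudG is absent, so *purD* is not transcribed.
So PurD is not produced.
Ni²⁺ is absent, so TorM is inactive.
With no repressor bound, *lutL* is transcribed.
So LutL is produced and active.
With repressor LutL bound, *temR* is not transcribed.
So TemR is not produced.
No activator is available at the *irpC* promoter, so *irpC* is not transcribed.
→ *irpC* is OFF in A.
Condition B:
Xylulose is present, so HaxM is inactive.
With no repressor bound, *gixW* is transcribed.
So GixW is produced and active.
Ornithine is absent, so KosQ is active.
Citrulline is absent, so GixP is inactive.
Indole is present, so OrvV is inactive.
Required activator OrvV is absent, so *rudG* is not transcribed.
So RudG is not produced.
With repressor KosQ bound, *purD* is not transcribed.
So PurD is not produced.
Ni²⁺ is absent, so TorM is inactive.
With no repressor bound, *lutL* is transcribed.
So LutL is produced and active.
With repressor LutL bound, *temR* is not transcribed.
So TemR is not produced.
Activator GixW is present, so *irpC* is transcribed.
→ *irpC* is ON in B.

B only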